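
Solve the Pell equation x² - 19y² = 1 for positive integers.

We seek the smallest positive integers (x, y) with x² - 19y² = 1, i.e., x² = 19y² + 1.
Try successive y values:
y = 1: x² = 19·1² + 1 = 20, not a perfect square
y = 2: x² = 19·2² + 1 = 77, not a perfect square
y = 3: x² = 19·3² + 1 = 172, not a perfect square
... continuing the search (or via continued fractions) ...
y = 39: x² = 19·39² + 1 = 28900, x = 170 ✓

Verify: 170² - 19·39² = 28900 - 28899 = 1 ✓

x = 170, y = 39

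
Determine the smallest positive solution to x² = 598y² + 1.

We seek the smallest positive integers (x, y) with x² - 598y² = 1, i.e., x² = 598y² + 1.
Try successive y values:
y = 1: x² = 598·1² + 1 = 599, not a perfect square
y = 2: x² = 598·2² + 1 = 2393, not a perfect square
y = 3: x² = 598·3² + 1 = 5383, not a perfect square
... continuing the search (or via continued fractions) ...
y = 64380: x² = 598·64380² + 1 = 2478581071201, x = 1574351 ✓

Verify: 1574351² - 598·64380² = 2478581071201 - 2478581071200 = 1 ✓

x = 1574351, y = 64380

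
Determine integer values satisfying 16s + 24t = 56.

Step 1: Check solvability.
gcd(16, 24) = 8
Since 8 divides 56, solutions exist.

Step 2: Apply extended Euclidean algorithm to find gcd.
We find integers such that 16*x0 + 24*y0 = 8

Step 3: Scale the particular solution.
Multiply by 56/8 = 7:
s = -7, t = 7

Step 4: Verify.
16*(-7) + 24*(7) = 56 = 56 ✓

s = -7, t = 7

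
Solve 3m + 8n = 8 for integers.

Step 1: Check solvability.
gcd(3, 8) = 1
Since 1 divides 8, solutions exist.

Step 2: Apply extended Euclidean algorithm to find gcd.
We find integers such that 3*x0 + 8*y0 = 1

Step 3: Scale the particular solution.
Multiply by 8/1 = 8:
m = 24, n = -8

Step 4: Verify.
3*(24) + 8*(-8) = 8 = 8 ✓

m = 24, n = -8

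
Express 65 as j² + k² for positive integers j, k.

We need to find integers j, k > 0 such that j² + k² = 65.
Trying j = 1: k² = 65 - 1² = 65 - 1 = 64
k = 8
Check: 1² + 8² = 1 + 64 = 65 ✓

65 = 1² + 8²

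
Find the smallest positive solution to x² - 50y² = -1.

We need x² = 50y² - 1. Try successive y:
y = 1: x² = 50·1² - 1 = 49 = 7² ✓
Check: 7² - 50·1² = 49 - 50 = -1 ✓

x = 7, y = 1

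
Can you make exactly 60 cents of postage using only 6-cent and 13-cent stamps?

We need non-negative x, y with 6x + 13y = 60.
gcd(6, 13) = 1 divides 60, so integer solutions exist.
Search for a non-negative one: x = 10 gives 13y = 60 - 60 = 0, so y = 0.
Check: 6·10 + 13·0 = 60 ✓

Yes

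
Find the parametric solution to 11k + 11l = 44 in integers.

Step 1: Compute gcd(11, 11) = 11.
Since 11 divides 44, solutions exist.

Step 2: Find a particular solution using extended Euclidean algorithm.
We get k₀ = 0, l₀ = 4.
Check: 11*0 + 11*4 = 44 = 44 ✓

Step 3: Write the general solution.
k = 0 + (11/11)t = 0 + 1t
l = 4 - (11/11)t = 4 - 1t
for any integer t.

k = 0 + 1t, l = 4 - 1t for integer t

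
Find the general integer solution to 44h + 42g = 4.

Step 1: Compute gcd(44, 42) = 2.
Since 2 divides 4, solutions exist.

Step 2: Find a particular solution using extended Euclidean algorithm.
We get h₀ = 2, g₀ = -2.
Check: 44*2 + 42*-2 = 4 = 4 ✓

Step 3: Write the general solution.
h = 2 + (42/2)t = 2 + 21t
g = -2 - (44/2)t = -2 - 22t
for any integer t.

h = 2 + 21t, g = -2 - 22t for integer t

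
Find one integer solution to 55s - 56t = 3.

Step 1: Check solvability.
gcd(55, 56) = 1
Since 1 divides 3, solutions exist.

Step 2: Apply extended Euclidean algorithm to find gcd.
We find integers such that 55*x0 + 56*y0 = 1

Step 3: Scale the particular solution.
Multiply by 3/1 = 3:
s = -3, t = -3

Step 4: Verify.
55*(-3) - 56*(-3) = 3 = 3 ✓

s = -3, t = -3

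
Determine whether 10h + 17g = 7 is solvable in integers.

Step 1: Compute gcd(10, 17).
gcd(10, 17) = 1

Step 2: Check divisibility.
Does 1 divide 7? 7 = 1 x 7, so yes.

By the theorem on linear Diophantine equations, 10h + 17g = 7 has integer solutions if and only if gcd(10, 17) divides 7. Since 1 | 7, solutions exist.

Yes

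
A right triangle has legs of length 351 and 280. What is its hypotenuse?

c² = a² + b² = 351² + 280² = 123201 + 78400 = 201601
c = 449

449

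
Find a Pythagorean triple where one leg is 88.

We need the other leg and hypotenuse such that 88² + x² = c².
Take x = 480, c = 488: 88² + 480² = 7744 + 230400 = 238144 = 488² ✓
Triple: (88, 480, 488)

(88, 480, 488)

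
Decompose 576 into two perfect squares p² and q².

No pair of positive integers p, q satisfies p² + q² = 576.

No solution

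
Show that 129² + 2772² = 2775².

Compute a² + b²:
129² + 2772² = 16641 + 7683984 = 7700625
Compute c²:
2775² = 7700625
Since 7700625 = 7700625, it is a Pythagorean triple.

Yes, it is a Pythagorean triple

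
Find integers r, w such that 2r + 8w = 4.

Step 1: Check solvability.
gcd(2, 8) = 2
Since 2 divides 4, solutions exist.

Step 2: Apply extended Euclidean algorithm to find gcd.
We find integers such that 2*x0 + 8*y0 = 2

Step 3: Scale the particular solution.
Multiply by 4/2 = 2:
r = 2, w = 0

Step 4: Verify.
2*(2) + 8*(0) = 4 = 4 ✓

r = 2, w = 0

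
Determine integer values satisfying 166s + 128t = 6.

Step 1: Check solvability.
gcd(166, 128) = 2
Since 2 divides 6, solutions exist.

Step 2: Apply extended Euclidean algorithm to find gcd.
We find integers such that 166*x0 + 128*y0 = 2

Step 3: Scale the particular solution.
Multiply by 6/2 = 3:
s = 81, t = -105

Step 4: Verify.
166*(81) + 128*(-105) = 6 = 6 ✓

s = 81, t = -105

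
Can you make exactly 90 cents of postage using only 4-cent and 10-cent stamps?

We need non-negative x, y with 4x + 10y = 90.
gcd(4, 10) = 2 divides 90, so integer solutions exist.
Search for a non-negative one: x = 0 gives 10y = 90 - 0 = 90, so y = 9.
Check: 4·0 + 10·9 = 90 ✓

Yes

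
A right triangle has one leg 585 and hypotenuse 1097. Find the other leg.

b² = c² - a² = 1203409 - 342225 = 861184
b = 928

928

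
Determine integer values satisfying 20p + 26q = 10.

Step 1: Check solvability.
gcd(20, 26) = 2
Since 2 divides 10, solutions exist.

Step 2: Apply extended Euclidean algorithm to find gcd.
We find integers such that 20*x0 + 26*y0 = 2

Step 3: Scale the particular solution.
Multiply by 10/2 = 5:
p = 20, q = -15

Step 4: Verify.
20*(20) + 26*(-15) = 10 = 10 ✓

p = 20, q = -15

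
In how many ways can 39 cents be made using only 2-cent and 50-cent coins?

We need non-negative integers (x, y) with 2x + 50y = 39.
For each x from 0 to 19, check if (39 - 2x) is a non-negative multiple of 50.
Solutions (x, y): none
Count: 0

0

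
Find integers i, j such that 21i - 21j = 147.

Step 1: Check solvability.
gcd(21, 21) = 21
Since 21 divides 147, solutions exist.

Step 2: Apply extended Euclidean algorithm to find gcd.
We find integers such that 21*x0 + 21*y0 = 21

Step 3: Scale the particular solution.
Multiply by 147/21 = 7:
i = 0, j = -7

Step 4: Verify.
21*(0) - 21*(-7) = 147 = 147 ✓

i = 0, j = -7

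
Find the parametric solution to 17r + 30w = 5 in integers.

Step 1: Compute gcd(17, 30) = 1.
Since 1 divides 5, solutions exist.

Step 2: Find a particular solution using extended Euclidean algorithm.
We get r₀ = -35, w₀ = 20.
Check: 17*-35 + 30*20 = 5 = 5 ✓

Step 3: Write the general solution.
r = -35 + (30/1)t = -35 + 30t
w = 20 - (17/1)t = 20 - 17t
for any integer t.

r = -35 + 30t, w = 20 - 17t for integer t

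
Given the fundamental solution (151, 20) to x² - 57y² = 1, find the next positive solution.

Solutions to x² - Dy² = 1 are generated by powers of (x₀ + y₀√D).
The next solution satisfies x₁ + y₁√57 = (x₀ + y₀√57)², giving:
x₁ = x₀² + 57y₀² = 151² + 57·20² = 22801 + 22800 = 45601
y₁ = 2x₀y₀ = 2·151·20 = 6040

Verify: 45601² - 57·6040² = 2079451201 - 2079451200 = 1 ✓

x = 45601, y = 6040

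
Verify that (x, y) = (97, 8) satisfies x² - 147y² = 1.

Compute x² = 97² = 9409
Compute 147y² = 147·8² = 147·64 = 9408
x² - 147y² = 9409 - 9408 = 1
Since this equals 1, (97, 8) is a solution.

Yes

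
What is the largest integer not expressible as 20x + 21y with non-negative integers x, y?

For two coprime denominations a and b, the Frobenius number (largest value not representable as a non-negative combination) is ab - a - b.
Here gcd(20, 21) = 1, so they are coprime.
F(20, 21) = 20·21 - 20 - 21 = 420 - 41 = 379

379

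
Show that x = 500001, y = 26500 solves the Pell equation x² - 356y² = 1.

Compute x² = 500001² = 250001000001
Compute 356y² = 356·26500² = 356·702250000 = 250001000000
x² - 356y² = 250001000001 - 250001000000 = 1
Since this equals 1, (500001, 26500) is a solution.

Yes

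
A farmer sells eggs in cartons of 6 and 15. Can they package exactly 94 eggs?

We need non-negative a, b with 6a + 15b = 94.
gcd(6, 15) = 3, and 3 does not divide 94.
No integer solutions exist.

No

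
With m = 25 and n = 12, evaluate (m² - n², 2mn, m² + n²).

a = m² - n² = 625 - 144 = 481
b = 2mn = 2·25·12 = 600
c = m² + n² = 625 + 144 = 769
Verify: 481² + 600² = 231361 + 360000 = 591361 = 769² ✓

(481, 600, 769)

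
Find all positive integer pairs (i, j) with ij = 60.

The positive divisors of 60 are: 1, 2, 3, 4, 5, 6, 10, 12, 15, 20, 30, 60.
Each divisor d gives the pair (d, 60/d):
(1, 60), (2, 30), (3, 20), (4, 15), (5, 12), (6, 10), (10, 6), (12, 5), (15, 4), (20, 3), (30, 2), (60, 1)

(1, 60), (2, 30), (3, 20), (4, 15), (5, 12), (6, 10), (10, 6), (12, 5), (15, 4), (20, 3), (30, 2), (60, 1)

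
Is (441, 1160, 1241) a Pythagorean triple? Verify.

Compute a² + b² = 441² + 1160² = 194481 + 1345600 = 1540081
Compute c² = 1241² = 1540081
Since 1540081 = 1540081, confirmed.

Yes, it is a Pythagorean triple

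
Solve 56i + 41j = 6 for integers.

Step 1: Check solvability.
gcd(56, 41) = 1
Since 1 divides 6, solutions exist.

Step 2: Apply extended Euclidean algorithm to find gcd.
We find integers such that 56*x0 + 41*y0 = 1

Step 3: Scale the particular solution.
Multiply by 6/1 = 6:
i = 66, j = -90

Step 4: Verify.
56*(66) + 41*(-90) = 6 = 6 ✓

i = 66, j = -90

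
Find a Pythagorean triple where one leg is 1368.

We need the other leg and hypotenuse such that 1368² + x² = c².
Take x = 1950, c = 2382: 1368² + 1950² = 1871424 + 3802500 = 5673924 = 2382² ✓
Triple: (1950, 1368, 2382)

(1950, 1368, 2382)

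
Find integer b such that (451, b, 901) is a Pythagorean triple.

b² = c² - a² = 901² - 451² = 811801 - 203401 = 608400
b = sqrt(608400) = 780

780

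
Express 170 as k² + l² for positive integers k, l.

We need to find integers k, l > 0 such that k² + l² = 170.
Trying k = 1: l² = 170 - 1² = 170 - 1 = 169
l = 13
Check: 1² + 13² = 1 + 169 = 170 ✓

170 = 1² + 13²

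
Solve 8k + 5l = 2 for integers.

Step 1: Check solvability.
gcd(8, 5) = 1
Since 1 divides 2, solutions exist.

Step 2: Apply extended Euclidean algorithm to find gcd.
We find integers such that 8*x0 + 5*y0 = 1

Step 3: Scale the particular solution.
Multiply by 2/1 = 2:
k = 4, l = -6

Step 4: Verify.
8*(4) + 5*(-6) = 2 = 2 ✓

k = 4, l = -6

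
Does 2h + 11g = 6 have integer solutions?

Step 1: Compute gcd(2, 11).
gcd(2, 11) = 1

Step 2: Check divisibility.
Does 1 divide 6? 6 = 1 x 6, so yes.

By the theorem on linear Diophantine equations, 2h + 11g = 6 has integer solutions if and only if gcd(2, 11) divides 6. Since 1 | 6, solutions exist.

Yes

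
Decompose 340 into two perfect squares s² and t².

We need to find integers s, t > 0 such that s² + t² = 340.
Trying s = 4: t² = 340 - 4² = 340 - 16 = 324
t = 18
Check: 4² + 18² = 16 + 324 = 340 ✓

340 = 4² + 18²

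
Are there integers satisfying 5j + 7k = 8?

Step 1: Compute gcd(5, 7).
gcd(5, 7) = 1

Step 2: Check divisibility.
Does 1 divide 8? 8 = 1 x 8, so yes.

By the theorem on linear Diophantine equations, 5j + 7k = 8 has integer solutions if and only if gcd(5, 7) divides 8. Since 1 | 8, solutions exist.

Yes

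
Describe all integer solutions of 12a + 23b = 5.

Step 1: Compute gcd(12, 23) = 1.
Since 1 divides 5, solutions exist.

Step 2: Find a particular solution using extended Euclidean algorithm.
We get a₀ = 10, b₀ = -5.
Check: 12*10 + 23*-5 = 5 = 5 ✓

Step 3: Write the general solution.
a = 10 + (23/1)t = 10 + 23t
b = -5 - (12/1)t = -5 - 12t
for any integer t.

a = 10 + 23t, b = -5 - 12t for integer t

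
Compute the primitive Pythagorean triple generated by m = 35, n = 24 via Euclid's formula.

a = m² - n² = 1225 - 576 = 649
b = 2mn = 2·35·24 = 1680
c = m² + n² = 1225 + 576 = 1801
Verify: 649² + 1680² = 421201 + 2822400 = 3243601 = 1801² ✓

(649, 1680, 1801)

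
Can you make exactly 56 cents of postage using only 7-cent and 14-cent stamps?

We need non-negative x, y with 7x + 14y = 56.
gcd(7, 14) = 7 divides 56, so integer solutions exist.
Search for a non-negative one: x = 0 gives 14y = 56 - 0 = 56, so y = 4.
Check: 7·0 + 14·4 = 56 ✓

Yes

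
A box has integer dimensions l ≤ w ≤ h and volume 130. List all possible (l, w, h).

Iterate l from 1 to ⌊130^(1/3)⌋. For each l dividing 130, iterate w ≥ l with w dividing 130/l, and set h = 130/(l·w).
Triples found (5): (1×1×130), (1×2×65), (1×5×26), (1×10×13), (2×5×13)

(1×1×130), (1×2×65), (1×5×26), (1×10×13), (2×5×13)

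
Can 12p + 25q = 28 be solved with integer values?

Step 1: Compute gcd(12, 25).
gcd(12, 25) = 1

Step 2: Check divisibility.
Does 1 divide 28? 28 = 1 x 28, so yes.

By the theorem on linear Diophantine equations, 12p + 25q = 28 has integer solutions if and only if gcd(12, 25) divides 28. Since 1 | 28, solutions exist.

Yes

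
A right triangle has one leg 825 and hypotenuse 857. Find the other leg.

b² = c² - a² = 734449 - 680625 = 53824
b = 232

232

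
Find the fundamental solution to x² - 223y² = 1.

We seek the smallest positive integers (x, y) with x² - 223y² = 1, i.e., x² = 223y² + 1.
Try successive y values:
y = 1: x² = 223·1² + 1 = 224, not a perfect square
y = 2: x² = 223·2² + 1 = 893, not a perfect square
y = 3: x² = 223·3² + 1 = 2008, not a perfect square
... continuing the search (or via continued fractions) ...
y = 15: x² = 223·15² + 1 = 50176, x = 224 ✓

Verify: 224² - 223·15² = 50176 - 50175 = 1 ✓

x = 224, y = 15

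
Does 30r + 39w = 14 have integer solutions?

Step 1: Compute gcd(30, 39).
gcd(30, 39) = 3

Step 2: Check divisibility.
Does 3 divide 14? 14 = 3 x 4 + 2, so no.

By the theorem on linear Diophantine equations, 30r + 39w = 14 has integer solutions if and only if gcd(30, 39) divides 14. Since 3 does not divide 14, no solutions exist.

No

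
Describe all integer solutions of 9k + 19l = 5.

Step 1: Compute gcd(9, 19) = 1.
Since 1 divides 5, solutions exist.

Step 2: Find a particular solution using extended Euclidean algorithm.
We get k₀ = -10, l₀ = 5.
Check: 9*-10 + 19*5 = 5 = 5 ✓

Step 3: Write the general solution.
k = -10 + (19/1)t = -10 + 19t
l = 5 - (9/1)t = 5 - 9t
for any integer t.

k = -10 + 19t, l = 5 - 9t for integer t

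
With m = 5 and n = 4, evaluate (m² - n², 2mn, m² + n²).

a = m² - n² = 25 - 16 = 9
b = 2mn = 2·5·4 = 40
c = m² + n² = 25 + 16 = 41
Verify: 9² + 40² = 81 + 1600 = 1681 = 41² ✓

(9, 40, 41)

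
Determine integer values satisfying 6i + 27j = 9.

Step 1: Check solvability.
gcd(6, 27) = 3
Since 3 divides 9, solutions exist.

Step 2: Apply extended Euclidean algorithm to find gcd.
We find integers such that 6*x0 + 27*y0 = 3

Step 3: Scale the particular solution.
Multiply by 9/3 = 3:
i = -12, j = 3

Step 4: Verify.
6*(-12) + 27*(3) = 9 = 9 ✓

i = -12, j = 3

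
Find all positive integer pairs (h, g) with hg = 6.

The positive divisors of 6 are: 1, 2, 3, 6.
Each divisor d gives the pair (d, 6/d):
(1, 6), (2, 3), (3, 2), (6, 1)

(1, 6), (2, 3), (3, 2), (6, 1)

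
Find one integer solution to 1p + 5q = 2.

Step 1: Check solvability.
gcd(1, 5) = 1
Since 1 divides 2, solutions exist.

Step 2: Apply extended Euclidean algorithm to find gcd.
We find integers such that 1*x0 + 5*y0 = 1

Step 3: Scale the particular solution.
Multiply by 2/1 = 2:
p = 2, q = 0

Step 4: Verify.
1*(2) + 5*(0) = 2 = 2 ✓

p = 2, q = 0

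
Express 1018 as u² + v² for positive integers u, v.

We need to find integers u, v > 0 such that u² + v² = 1018.
Trying u = 17: v² = 1018 - 17² = 1018 - 289 = 729
v = 27
Check: 17² + 27² = 289 + 729 = 1018 ✓

1018 = 17² + 27²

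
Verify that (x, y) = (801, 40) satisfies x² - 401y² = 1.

Compute x² = 801² = 641601
Compute 401y² = 401·40² = 401·1600 = 641600
x² - 401y² = 641601 - 641600 = 1
Since this equals 1, (801, 40) is a solution.

Yes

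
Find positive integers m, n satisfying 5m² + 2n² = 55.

Try small values of m and check whether (55 - 5m²)/2 is a perfect square.
m = 1: 5·1² = 5, so 2n² = 55 - 5 = 50, giving n² = 25, n = 5.
Check: 5·1² + 2·5² = 5 + 50 = 55 ✓

m = 1, n = 5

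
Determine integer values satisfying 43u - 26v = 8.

Step 1: Check solvability.
gcd(43, 26) = 1
Since 1 divides 8, solutions exist.

Step 2: Apply extended Euclidean algorithm to find gcd.
We find integers such that 43*x0 + 26*y0 = 1

Step 3: Scale the particular solution.
Multiply by 8/1 = 8:
u = -24, v = -40

Step 4: Verify.
43*(-24) - 26*(-40) = 8 = 8 ✓

u = -24, v = -40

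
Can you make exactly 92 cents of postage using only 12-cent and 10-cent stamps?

We need non-negative x, y with 12x + 10y = 92.
gcd(12, 10) = 2 divides 92, so integer solutions exist.
Search for a non-negative one: x = 1 gives 10y = 92 - 12 = 80, so y = 8.
Check: 12·1 + 10·8 = 92 ✓

Yes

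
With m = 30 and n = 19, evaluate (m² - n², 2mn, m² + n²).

a = m² - n² = 900 - 361 = 539
b = 2mn = 2·30·19 = 1140
c = m² + n² = 900 + 361 = 1261
Verify: 539² + 1140² = 290521 + 1299600 = 1590121 = 1261² ✓

(539, 1140, 1261)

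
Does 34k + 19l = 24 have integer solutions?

Step 1: Compute gcd(34, 19).
gcd(34, 19) = 1

Step 2: Check divisibility.
Does 1 divide 24? 24 = 1 x 24, so yes.

By the theorem on linear Diophantine equations, 34k + 19l = 24 has integer solutions if and only if gcd(34, 19) divides 24. Since 1 | 24, solutions exist.

Yes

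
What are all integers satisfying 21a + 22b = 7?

Step 1: Compute gcd(21, 22) = 1.
Since 1 divides 7, solutions exist.

Step 2: Find a particular solution using extended Euclidean algorithm.
We get a₀ = -7, b₀ = 7.
Check: 21*-7 + 22*7 = 7 = 7 ✓

Step 3: Write the general solution.
a = -7 + (22/1)t = -7 + 22t
b = 7 - (21/1)t = 7 - 21t
for any integer t.

a = -7 + 22t, b = 7 - 21t for integer t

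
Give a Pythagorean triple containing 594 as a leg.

We need the other leg and hypotenuse such that 594² + x² = c².
Take x = 9792, c = 9810: 594² + 9792² = 352836 + 95883264 = 96236100 = 9810² ✓
Triple: (594, 9792, 9810)

(594, 9792, 9810)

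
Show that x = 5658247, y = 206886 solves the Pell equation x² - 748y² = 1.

Compute x² = 5658247² = 32015759113009
Compute 748y² = 748·206886² = 748·42801816996 = 32015759113008
x² - 748y² = 32015759113009 - 32015759113008 = 1
Since this equals 1, (5658247, 206886) is a solution.

Yes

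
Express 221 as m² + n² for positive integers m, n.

We need to find integers m, n > 0 such that m² + n² = 221.
Trying m = 5: n² = 221 - 5² = 221 - 25 = 196
n = 14
Check: 5² + 14² = 25 + 196 = 221 ✓

221 = 5² + 14²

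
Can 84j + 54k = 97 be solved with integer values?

Step 1: Compute gcd(84, 54).
gcd(84, 54) = 6

Step 2: Check divisibility.
Does 6 divide 97? 97 = 6 x 16 + 1, so no.

By the theorem on linear Diophantine equations, 84j + 54k = 97 has integer solutions if and only if gcd(84, 54) divides 97. Since 6 does not divide 97, no solutions exist.

No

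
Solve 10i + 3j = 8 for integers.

Step 1: Check solvability.
gcd(10, 3) = 1
Since 1 divides 8, solutions exist.

Step 2: Apply extended Euclidean algorithm to find gcd.
We find integers such that 10*x0 + 3*y0 = 1

Step 3: Scale the particular solution.
Multiply by 8/1 = 8:
i = 8, j = -24

Step 4: Verify.
10*(8) + 3*(-24) = 8 = 8 ✓

i = 8, j = -24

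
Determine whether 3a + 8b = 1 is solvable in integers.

Step 1: Compute gcd(3, 8).
gcd(3, 8) = 1

Step 2: Check divisibility.
Does 1 divide 1? 1 = 1 x 1, so yes.

By the theorem on linear Diophantine equations, 3a + 8b = 1 has integer solutions if and only if gcd(3, 8) divides 1. Since 1 | 1, solutions exist.

Yes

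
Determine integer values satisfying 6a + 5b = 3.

Step 1: Check solvability.
gcd(6, 5) = 1
Since 1 divides 3, solutions exist.

Step 2: Apply extended Euclidean algorithm to find gcd.
We find integers such that 6*x0 + 5*y0 = 1

Step 3: Scale the particular solution.
Multiply by 3/1 = 3:
a = 3, b = -3

Step 4: Verify.
6*(3) + 5*(-3) = 3 = 3 ✓

a = 3, b = -3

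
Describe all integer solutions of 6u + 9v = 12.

Step 1: Compute gcd(6, 9) = 3.
Since 3 divides 12, solutions exist.

Step 2: Find a particular solution using extended Euclidean algorithm.
We get u₀ = -4, v₀ = 4.
Check: 6*-4 + 9*4 = 12 = 12 ✓

Step 3: Write the general solution.
u = -4 + (9/3)t = -4 + 3t
v = 4 - (6/3)t = 4 - 2t
for any integer t.

u = -4 + 3t, v = 4 - 2t for integer t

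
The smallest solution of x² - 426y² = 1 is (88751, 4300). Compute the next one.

Solutions to x² - Dy² = 1 are generated by powers of (x₀ + y₀√D).
The next solution satisfies x₁ + y₁√426 = (x₀ + y₀√426)², giving:
x₁ = x₀² + 426y₀² = 88751² + 426·4300² = 7876740001 + 7876740000 = 15753480001
y₁ = 2x₀y₀ = 2·88751·4300 = 763258600

Verify: 15753480001² - 426·763258600² = 248172132141906960001 - 248172132141906960000 = 1 ✓

x = 15753480001, y = 763258600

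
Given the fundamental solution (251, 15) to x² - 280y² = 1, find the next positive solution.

Solutions to x² - Dy² = 1 are generated by powers of (x₀ + y₀√D).
The next solution satisfies x₁ + y₁√280 = (x₀ + y₀√280)², giving:
x₁ = x₀² + 280y₀² = 251² + 280·15² = 63001 + 63000 = 126001
y₁ = 2x₀y₀ = 2·251·15 = 7530

Verify: 126001² - 280·7530² = 15876252001 - 15876252000 = 1 ✓

x = 126001, y = 7530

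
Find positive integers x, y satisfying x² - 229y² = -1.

We need x² = 229y² - 1. Try successive y:
y = 1: x² = 229·1² - 1 = 228, not a perfect square
y = 2: x² = 229·2² - 1 = 915, not a perfect square
y = 3: x² = 229·3² - 1 = 2060, not a perfect square
...
y = 113: x² = 229·113² - 1 = 2924100 = 1710² ✓
Check: 1710² - 229·113² = 2924100 - 2924101 = -1 ✓

x = 1710, y = 113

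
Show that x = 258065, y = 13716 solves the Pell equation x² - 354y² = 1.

Compute x² = 258065² = 66597544225
Compute 354y² = 354·13716² = 354·188128656 = 66597544224
x² - 354y² = 66597544225 - 66597544224 = 1
Since this equals 1, (258065, 13716) is a solution.

Yes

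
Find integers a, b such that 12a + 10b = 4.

Step 1: Check solvability.
gcd(12, 10) = 2
Since 2 divides 4, solutions exist.

Step 2: Apply extended Euclidean algorithm to find gcd.
We find integers such that 12*x0 + 10*y0 = 2

Step 3: Scale the particular solution.
Multiply by 4/2 = 2:
a = 2, b = -2

Step 4: Verify.
12*(2) + 10*(-2) = 4 = 4 ✓

a = 2, b = -2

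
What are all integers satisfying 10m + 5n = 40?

Step 1: Compute gcd(10, 5) = 5.
Since 5 divides 40, solutions exist.

Step 2: Find a particular solution using extended Euclidean algorithm.
We get m₀ = 0, n₀ = 8.
Check: 10*0 + 5*8 = 40 = 40 ✓

Step 3: Write the general solution.
m = 0 + (5/5)t = 0 + 1t
n = 8 - (10/5)t = 8 - 2t
for any integer t.

m = 0 + 1t, n = 8 - 2t for integer t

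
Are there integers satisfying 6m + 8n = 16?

Step 1: Compute gcd(6, 8).
gcd(6, 8) = 2

Step 2: Check divisibility.
Does 2 divide 16? 16 = 2 x 8, so yes.

By the theorem on linear Diophantine equations, 6m + 8n = 16 has integer solutions if and only if gcd(6, 8) divides 16. Since 2 | 16, solutions exist.

Yes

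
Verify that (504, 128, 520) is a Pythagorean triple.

Compute a² + b² = 504² + 128² = 254016 + 16384 = 270400
Compute c² = 520² = 270400
Since 270400 = 270400, confirmed.

Yes, it is a Pythagorean triple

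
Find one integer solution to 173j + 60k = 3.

Step 1: Check solvability.
gcd(173, 60) = 1
Since 1 divides 3, solutions exist.

Step 2: Apply extended Euclidean algorithm to find gcd.
We find integers such that 173*x0 + 60*y0 = 1

Step 3: Scale the particular solution.
Multiply by 3/1 = 3:
j = 51, k = -147

Step 4: Verify.
173*(51) + 60*(-147) = 3 = 3 ✓

j = 51, k = -147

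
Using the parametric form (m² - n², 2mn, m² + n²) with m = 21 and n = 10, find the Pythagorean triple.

a = m² - n² = 441 - 100 = 341
b = 2mn = 2·21·10 = 420
c = m² + n² = 441 + 100 = 541
Verify: 341² + 420² = 116281 + 176400 = 292681 = 541² ✓

(341, 420, 541)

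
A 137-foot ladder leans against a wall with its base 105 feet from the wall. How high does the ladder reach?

The ladder, wall, and ground form a right triangle with hypotenuse 137 and one leg 105.
By the Pythagorean theorem: h² = 137² - 105² = 18769 - 11025 = 7744
h = √7744 = 88 feet

88 feet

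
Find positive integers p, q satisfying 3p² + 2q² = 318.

Try small values of p and check whether (318 - 3p²)/2 is a perfect square.
p = 10: 3·10² = 300, so 2q² = 318 - 300 = 18, giving q² = 9, q = 3.
Check: 3·10² + 2·3² = 300 + 18 = 318 ✓

p = 10, q = 3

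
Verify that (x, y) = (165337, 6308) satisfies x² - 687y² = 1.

Compute x² = 165337² = 27336323569
Compute 687y² = 687·6308² = 687·39790864 = 27336323568
x² - 687y² = 27336323569 - 27336323568 = 1
Since this equals 1, (165337, 6308) is a solution.

Yes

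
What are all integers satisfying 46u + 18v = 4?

Step 1: Compute gcd(46, 18) = 2.
Since 2 divides 4, solutions exist.

Step 2: Find a particular solution using extended Euclidean algorithm.
We get u₀ = 4, v₀ = -10.
Check: 46*4 + 18*-10 = 4 = 4 ✓

Step 3: Write the general solution.
u = 4 + (18/2)t = 4 + 9t
v = -10 - (46/2)t = -10 - 23t
for any integer t.

u = 4 + 9t, v = -10 - 23t for integer t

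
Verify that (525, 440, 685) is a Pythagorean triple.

Compute a² + b² = 525² + 440² = 275625 + 193600 = 469225
Compute c² = 685² = 469225
Since 469225 = 469225, confirmed.

Yes, it is a Pythagorean triple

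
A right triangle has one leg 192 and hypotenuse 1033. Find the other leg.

a² = c² - b² = 1067089 - 36864 = 1030225
a = 1015

1015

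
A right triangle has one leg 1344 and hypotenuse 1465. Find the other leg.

a² = c² - b² = 2146225 - 1806336 = 339889
a = 583

583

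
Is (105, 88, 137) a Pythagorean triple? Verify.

Compute a² + b² = 105² + 88² = 11025 + 7744 = 18769
Compute c² = 137² = 18769
Since 18769 = 18769, confirmed.

Yes, it is a Pythagorean triple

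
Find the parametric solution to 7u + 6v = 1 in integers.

Step 1: Compute gcd(7, 6) = 1.
Since 1 divides 1, solutions exist.

Step 2: Find a particular solution using extended Euclidean algorithm.
We get u₀ = 1, v₀ = -1.
Check: 7*1 + 6*-1 = 1 = 1 ✓

Step 3: Write the general solution.
u = 1 + (6/1)t = 1 + 6t
v = -1 - (7/1)t = -1 - 7t
for any integer t.

u = 1 + 6t, v = -1 - 7t for integer t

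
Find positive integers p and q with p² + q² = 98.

We need to find integers p, q > 0 such that p² + q² = 98.
Trying p = 7: q² = 98 - 7² = 98 - 49 = 49
q = 7
Check: 7² + 7² = 49 + 49 = 98 ✓

98 = 7² + 7²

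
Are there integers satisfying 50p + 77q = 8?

Step 1: Compute gcd(50, 77).
gcd(50, 77) = 1

Step 2: Check divisibility.
Does 1 divide 8? 8 = 1 x 8, so yes.

By the theorem on linear Diophantine equations, 50p + 77q = 8 has integer solutions if and only if gcd(50, 77) divides 8. Since 1 | 8, solutions exist.

Yes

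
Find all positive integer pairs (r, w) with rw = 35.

The positive divisors of 35 are: 1, 5, 7, 35.
Each divisor d gives the pair (d, 35/d):
(1, 35), (5, 7), (7, 5), (35, 1)

(1, 35), (5, 7), (7, 5), (35, 1)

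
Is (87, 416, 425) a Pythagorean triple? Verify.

Compute a² + b² = 87² + 416² = 7569 + 173056 = 180625
Compute c² = 425² = 180625
Since 180625 = 180625, confirmed.

Yes, it is a Pythagorean triple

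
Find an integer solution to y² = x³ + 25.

Try small integer x values and check whether x³ + 25 is a perfect square.
x = 0: x³ + 25 = 0³ + 25 = 0 + 25 = 25
Is 25 a perfect square? 5² = 25 ✓
So (x, y) = (0, -5) is a solution.

x = 0, y = -5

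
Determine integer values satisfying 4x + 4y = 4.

Step 1: Check solvability.
gcd(4, 4) = 4
Since 4 divides 4, solutions exist.

Step 2: Apply extended Euclidean algorithm to find gcd.
We find integers such that 4*x0 + 4*y0 = 4

Step 3: Scale the particular solution.
Multiply by 4/4 = 1:
x = 0, y = 1

Step 4: Verify.
4*(0) + 4*(1) = 4 = 4 ✓

x = 0, y = 1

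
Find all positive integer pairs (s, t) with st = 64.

The positive divisors of 64 are: 1, 2, 4, 8, 16, 32, 64.
Each divisor d gives the pair (d, 64/d):
(1, 64), (2, 32), (4, 16), (8, 8), (16, 4), (32, 2), (64, 1)

(1, 64), (2, 32), (4, 16), (8, 8), (16, 4), (32, 2), (64, 1)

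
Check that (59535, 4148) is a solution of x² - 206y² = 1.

Compute x² = 59535² = 3544416225
Compute 206y² = 206·4148² = 206·17205904 = 3544416224
x² - 206y² = 3544416225 - 3544416224 = 1
Since this equals 1, (59535, 4148) is a solution.

Yes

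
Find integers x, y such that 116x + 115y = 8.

Step 1: Check solvability.
gcd(116, 115) = 1
Since 1 divides 8, solutions exist.

Step 2: Apply extended Euclidean algorithm to find gcd.
We find integers such that 116*x0 + 115*y0 = 1

Step 3: Scale the particular solution.
Multiply by 8/1 = 8:
x = 8, y = -8

Step 4: Verify.
116*(8) + 115*(-8) = 8 = 8 ✓

x = 8, y = -8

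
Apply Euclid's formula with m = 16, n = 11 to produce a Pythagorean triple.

a = m² - n² = 16² - 11² = 256 - 121 = 135
b = 2mn = 2·16·11 = 352
c = m² + n² = 256 + 121 = 377
Verify: 135² + 352² = 18225 + 123904 = 142129 = 377² ✓

(135, 352, 377)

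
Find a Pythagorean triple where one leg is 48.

We need the other leg and hypotenuse such that 48² + x² = c².
Take x = 20, c = 52: 48² + 20² = 2304 + 400 = 2704 = 52² ✓
Triple: (20, 48, 52)

(20, 48, 52)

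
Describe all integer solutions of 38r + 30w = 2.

Step 1: Compute gcd(38, 30) = 2.
Since 2 divides 2, solutions exist.

Step 2: Find a particular solution using extended Euclidean algorithm.
We get r₀ = 4, w₀ = -5.
Check: 38*4 + 30*-5 = 2 = 2 ✓

Step 3: Write the general solution.
r = 4 + (30/2)t = 4 + 15t
w = -5 - (38/2)t = -5 - 19t
for any integer t.

r = 4 + 15t, w = -5 - 19t for integer t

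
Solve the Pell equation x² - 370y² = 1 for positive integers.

We seek the smallest positive integers (x, y) with x² - 370y² = 1, i.e., x² = 370y² + 1.
Try successive y values:
y = 1: x² = 370·1² + 1 = 371, not a perfect square
y = 2: x² = 370·2² + 1 = 1481, not a perfect square
y = 3: x² = 370·3² + 1 = 3331, not a perfect square
... continuing the search (or via continued fractions) ...
y = 11118: x² = 370·11118² + 1 = 45735671881, x = 213859 ✓

Verify: 213859² - 370·11118² = 45735671881 - 45735671880 = 1 ✓

x = 213859, y = 11118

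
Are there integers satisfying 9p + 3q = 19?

Step 1: Compute gcd(9, 3).
gcd(9, 3) = 3

Step 2: Check divisibility.
Does 3 divide 19? 19 = 3 x 6 + 1, so no.

By the theorem on linear Diophantine equations, 9p + 3q = 19 has integer solutions if and only if gcd(9, 3) divides 19. Since 3 does not divide 19, no solutions exist.

No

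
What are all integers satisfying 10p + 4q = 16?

Step 1: Compute gcd(10, 4) = 2.
Since 2 divides 16, solutions exist.

Step 2: Find a particular solution using extended Euclidean algorithm.
We get p₀ = 8, q₀ = -16.
Check: 10*8 + 4*-16 = 16 = 16 ✓

Step 3: Write the general solution.
p = 8 + (4/2)t = 8 + 2t
q = -16 - (10/2)t = -16 - 5t
for any integer t.

p = 8 + 2t, q = -16 - 5t for integer t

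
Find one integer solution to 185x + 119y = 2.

Step 1: Check solvability.
gcd(185, 119) = 1
Since 1 divides 2, solutions exist.

Step 2: Apply extended Euclidean algorithm to find gcd.
We find integers such that 185*x0 + 119*y0 = 1

Step 3: Scale the particular solution.
Multiply by 2/1 = 2:
x = -18, y = 28

Step 4: Verify.
185*(-18) + 119*(28) = 2 = 2 ✓

x = -18, y = 28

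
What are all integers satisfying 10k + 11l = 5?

Step 1: Compute gcd(10, 11) = 1.
Since 1 divides 5, solutions exist.

Step 2: Find a particular solution using extended Euclidean algorithm.
We get k₀ = -5, l₀ = 5.
Check: 10*-5 + 11*5 = 5 = 5 ✓

Step 3: Write the general solution.
k = -5 + (11/1)t = -5 + 11t
l = 5 - (10/1)t = 5 - 10t
for any integer t.

k = -5 + 11t, l = 5 - 10t for integer t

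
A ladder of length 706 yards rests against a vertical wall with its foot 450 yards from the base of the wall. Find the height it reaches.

The ladder, wall, and ground form a right triangle with hypotenuse 706 and one leg 450.
By the Pythagorean theorem: h² = 706² - 450² = 498436 - 202500 = 295936
h = √295936 = 544 yards

544 yards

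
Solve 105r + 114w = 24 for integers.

Step 1: Check solvability.
gcd(105, 114) = 3
Since 3 divides 24, solutions exist.

Step 2: Apply extended Euclidean algorithm to find gcd.
We find integers such that 105*x0 + 114*y0 = 3

Step 3: Scale the particular solution.
Multiply by 24/3 = 8:
r = -104, w = 96

Step 4: Verify.
105*(-104) + 114*(96) = 24 = 24 ✓

r = -104, w = 96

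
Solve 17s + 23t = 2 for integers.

Step 1: Check solvability.
gcd(17, 23) = 1
Since 1 divides 2, solutions exist.

Step 2: Apply extended Euclidean algorithm to find gcd.
We find integers such that 17*x0 + 23*y0 = 1

Step 3: Scale the particular solution.
Multiply by 2/1 = 2:
s = -8, t = 6

Step 4: Verify.
17*(-8) + 23*(6) = 2 = 2 ✓

s = -8, t = 6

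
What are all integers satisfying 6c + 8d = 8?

Step 1: Compute gcd(6, 8) = 2.
Since 2 divides 8, solutions exist.

Step 2: Find a particular solution using extended Euclidean algorithm.
We get c₀ = -4, d₀ = 4.
Check: 6*-4 + 8*4 = 8 = 8 ✓

Step 3: Write the general solution.
c = -4 + (8/2)t = -4 + 4t
d = 4 - (6/2)t = 4 - 3t
for any integer t.

c = -4 + 4t, d = 4 - 3t for integer t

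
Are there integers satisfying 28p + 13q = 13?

Step 1: Compute gcd(28, 13).
gcd(28, 13) = 1

Step 2: Check divisibility.
Does 1 divide 13? 13 = 1 x 13, so yes.

By the theorem on linear Diophantine equations, 28p + 13q = 13 has integer solutions if and only if gcd(28, 13) divides 13. Since 1 | 13, solutions exist.

Yes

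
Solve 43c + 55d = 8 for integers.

Step 1: Check solvability.
gcd(43, 55) = 1
Since 1 divides 8, solutions exist.

Step 2: Apply extended Euclidean algorithm to find gcd.
We find integers such that 43*x0 + 55*y0 = 1

Step 3: Scale the particular solution.
Multiply by 8/1 = 8:
c = -184, d = 144

Step 4: Verify.
43*(-184) + 55*(144) = 8 = 8 ✓

c = -184, d = 144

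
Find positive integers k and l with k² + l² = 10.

We need to find integers k, l > 0 such that k² + l² = 10.
Trying k = 1: l² = 10 - 1² = 10 - 1 = 9
l = 3
Check: 1² + 3² = 1 + 9 = 10 ✓

10 = 1² + 3²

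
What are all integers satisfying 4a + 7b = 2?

Step 1: Compute gcd(4, 7) = 1.
Since 1 divides 2, solutions exist.

Step 2: Find a particular solution using extended Euclidean algorithm.
We get a₀ = 4, b₀ = -2.
Check: 4*4 + 7*-2 = 2 = 2 ✓

Step 3: Write the general solution.
a = 4 + (7/1)t = 4 + 7t
b = -2 - (4/1)t = -2 - 4t
for any integer t.

a = 4 + 7t, b = -2 - 4t for integer t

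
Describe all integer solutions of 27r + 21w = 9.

Step 1: Compute gcd(27, 21) = 3.
Since 3 divides 9, solutions exist.

Step 2: Find a particular solution using extended Euclidean algorithm.
We get r₀ = -9, w₀ = 12.
Check: 27*-9 + 21*12 = 9 = 9 ✓

Step 3: Write the general solution.
r = -9 + (21/3)t = -9 + 7t
w = 12 - (27/3)t = 12 - 9t
for any integer t.

r = -9 + 7t, w = 12 - 9t for integer t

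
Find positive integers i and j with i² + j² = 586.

We need to find integers i, j > 0 such that i² + j² = 586.
Trying i = 15: j² = 586 - 15² = 586 - 225 = 361
j = 19
Check: 15² + 19² = 225 + 361 = 586 ✓

586 = 15² + 19²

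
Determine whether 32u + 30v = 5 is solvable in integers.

Step 1: Compute gcd(32, 30).
gcd(32, 30) = 2

Step 2: Check divisibility.
Does 2 divide 5? 5 = 2 x 2 + 1, so no.

By the theorem on linear Diophantine equations, 32u + 30v = 5 has integer solutions if and only if gcd(32, 30) divides 5. Since 2 does not divide 5, no solutions exist.

No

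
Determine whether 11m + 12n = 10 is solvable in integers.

Step 1: Compute gcd(11, 12).
gcd(11, 12) = 1

Step 2: Check divisibility.
Does 1 divide 10? 10 = 1 x 10, so yes.

By the theorem on linear Diophantine equations, 11m + 12n = 10 has integer solutions if and only if gcd(11, 12) divides 10. Since 1 | 10, solutions exist.

Yes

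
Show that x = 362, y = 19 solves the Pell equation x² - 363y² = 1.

Compute x² = 362² = 131044
Compute 363y² = 363·19² = 363·361 = 131043
x² - 363y² = 131044 - 131043 = 1
Since this equals 1, (362, 19) is a solution.

Yes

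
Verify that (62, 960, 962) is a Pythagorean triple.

Compute a² + b²:
62² + 960² = 3844 + 921600 = 925444
Compute c²:
962² = 925444
Since 925444 = 925444, it is a Pythagorean triple.

Yes, it is a Pythagorean triple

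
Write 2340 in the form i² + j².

We need to find integers i, j > 0 such that i² + j² = 2340.
Trying i = 6: j² = 2340 - 6² = 2340 - 36 = 2304
j = 48
Check: 6² + 48² = 36 + 2304 = 2340 ✓

2340 = 6² + 48²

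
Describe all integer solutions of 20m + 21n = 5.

Step 1: Compute gcd(20, 21) = 1.
Since 1 divides 5, solutions exist.

Step 2: Find a particular solution using extended Euclidean algorithm.
We get m₀ = -5, n₀ = 5.
Check: 20*-5 + 21*5 = 5 = 5 ✓

Step 3: Write the general solution.
m = -5 + (21/1)t = -5 + 21t
n = 5 - (20/1)t = 5 - 20t
for any integer t.

m = -5 + 21t, n = 5 - 20t for integer t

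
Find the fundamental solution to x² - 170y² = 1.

We seek the smallest positive integers (x, y) with x² - 170y² = 1, i.e., x² = 170y² + 1.
Try successive y values:
y = 1: x² = 170·1² + 1 = 171, not a perfect square
y = 2: x² = 170·2² + 1 = 681, not a perfect square
y = 3: x² = 170·3² + 1 = 1531, not a perfect square
... continuing the search (or via continued fractions) ...
y = 26: x² = 170·26² + 1 = 114921, x = 339 ✓

Verify: 339² - 170·26² = 114921 - 114920 = 1 ✓

x = 339, y = 26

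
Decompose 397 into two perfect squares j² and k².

We need to find integers j, k > 0 such that j² + k² = 397.
Trying j = 6: k² = 397 - 6² = 397 - 36 = 361
k = 19
Check: 6² + 19² = 36 + 361 = 397 ✓

397 = 6² + 19²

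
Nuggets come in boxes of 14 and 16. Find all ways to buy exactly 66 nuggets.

We need non-negative integers (x, y) with 14x + 16y = 66.
For each x in 0..4, check if 66 - 14x is a non-negative multiple of 16.
No x yields an integer y ≥ 0.

No solution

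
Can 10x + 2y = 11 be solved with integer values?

Step 1: Compute gcd(10, 2).
gcd(10, 2) = 2

Step 2: Check divisibility.
Does 2 divide 11? 11 = 2 x 5 + 1, so no.

By the theorem on linear Diophantine equations, 10x + 2y = 11 has integer solutions if and only if gcd(10, 2) divides 11. Since 2 does not divide 11, no solutions exist.

No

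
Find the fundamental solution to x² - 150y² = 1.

We seek the smallest positive integers (x, y) with x² - 150y² = 1, i.e., x² = 150y² + 1.
Try successive y values:
y = 1: x² = 150·1² + 1 = 151, not a perfect square
y = 2: x² = 150·2² + 1 = 601, not a perfect square
y = 3: x² = 150·3² + 1 = 1351, not a perfect square
... continuing the search (or via continued fractions) ...
y = 4: x² = 150·4² + 1 = 2401, x = 49 ✓

Verify: 49² - 150·4² = 2401 - 2400 = 1 ✓

x = 49, y = 4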